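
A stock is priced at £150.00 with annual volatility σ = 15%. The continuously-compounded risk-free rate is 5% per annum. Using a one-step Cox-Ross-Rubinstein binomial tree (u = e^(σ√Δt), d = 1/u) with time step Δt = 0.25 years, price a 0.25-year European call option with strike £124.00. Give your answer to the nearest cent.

CRR parameters: u = e^(σ√Δt) = e^(0.15·√0.25) = 1.0779, d = 1/u = 0.9277
Per-period rate: rΔt = 0.05·0.25 = 0.0125, so R = e^0.0125 = 1.0126
Risk-neutral probability p = (e^0.0125 − 0.9277)/(1.0779 − 0.9277) = 0.0848/0.1501 = 0.5650
Terminal stock prices: S_u = 161.7, S_d = 139.2
Terminal payoffs (S − K): max(37.68, 0) = 37.68, max(15.16, 0) = 15.16
Node 0 (S = 150): V_0 = e^(−0.0125)·[0.5650·37.6826 + 0.4350·15.1615] = 27.5404

£27.54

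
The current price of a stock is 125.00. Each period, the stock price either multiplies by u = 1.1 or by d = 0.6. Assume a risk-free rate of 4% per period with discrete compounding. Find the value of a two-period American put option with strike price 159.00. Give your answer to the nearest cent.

Risk-neutral probability p = (1 + 0.04 − 0.6)/(1.1 − 0.6) = 0.4400/0.5000 = 0.8800
Terminal stock prices: S_uu = 151.3, S_ud = 82.5, S_dd = 45
Terminal payoffs (K − S): max(7.75, 0) = 7.75, max(76.5, 0) = 76.5, max(114, 0) = 114
Node u (S = 137.5): continuation = 1/1.04·[0.8800·7.7500 + 0.1200·76.5000] = 15.3846; exercise value = 21.5000 > continuation, so V_u = 21.5000 (exercise)
Node d (S = 75): continuation = 1/1.04·[0.8800·76.5000 + 0.1200·114.0000] = 77.8846; exercise value = 84.0000 > continuation, so V_d = 84.0000 (exercise)
Node 0 (S = 125): continuation = 1/1.04·[0.8800·21.5000 + 0.1200·84.0000] = 27.8846; exercise value = 34.0000 > continuation, so V_0 = 34.0000 (exercise)

34.00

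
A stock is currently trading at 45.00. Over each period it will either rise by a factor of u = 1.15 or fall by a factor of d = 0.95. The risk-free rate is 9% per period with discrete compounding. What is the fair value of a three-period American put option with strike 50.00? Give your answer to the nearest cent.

5.00

Risk-neutral probability p = (1 + 0.09 − 0.95)/(1.15 − 0.95) = 0.1400/0.2000 = 0.7000
Terminal stock prices: S_uuu = 68.44, S_uud = 56.54, S_udd = 46.7, S_ddd = 38.58
Terminal payoffs (K − S): max(-18.44, 0) = 0, max(-6.537, 0) = 0, max(3.296, 0) = 3.296, max(11.42, 0) = 11.42
Node uu (S = 59.51): continuation = 1/1.09·[0.7000·0.0000 + 0.3000·0.0000] = 0.0000; exercise value = 0.0000 ≤ continuation, so V_uu = 0.0000
Node ud (S = 49.16): continuation = 1/1.09·[0.7000·0.0000 + 0.3000·3.2956] = 0.9071; exercise value = 0.8375 ≤ continuation, so V_ud = 0.9071
Node dd (S = 40.61): continuation = 1/1.09·[0.7000·3.2956 + 0.3000·11.4181] = 5.2591; exercise value = 9.3875 > continuation, so V_dd = 9.3875 (exercise)
Node u (S = 51.75): continuation = 1/1.09·[0.7000·0.0000 + 0.3000·0.9071] = 0.2496; exercise value = 0.0000 ≤ continuation, so V_u = 0.2496
Node d (S = 42.75): continuation = 1/1.09·[0.7000·0.9071 + 0.3000·9.3875] = 3.1662; exercise value = 7.2500 > continuation, so V_d = 7.2500 (exercise)
Node 0 (S = 45): continuation = 1/1.09·[0.7000·0.2496 + 0.3000·7.2500] = 2.1557; exercise value = 5.0000 > continuation, so V_0 = 5.0000 (exercise)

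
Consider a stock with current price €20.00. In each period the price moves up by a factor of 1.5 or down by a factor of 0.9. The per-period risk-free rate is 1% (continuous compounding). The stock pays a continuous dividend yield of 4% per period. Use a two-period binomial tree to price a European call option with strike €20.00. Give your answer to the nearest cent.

Per-period risk-free factor R = e^0.01 = 1.0101; dividend-adjusted growth = e^(0.01−0.04) = 0.9704.
Risk-neutral probability p = (0.9704 − 0.9)/(1.5 − 0.9) = 0.0704/0.6000 = 0.1174
Terminal stock prices: S_uu = 45, S_ud = 27, S_dd = 16.2
Terminal payoffs (S − K): max(25, 0) = 25, max(7, 0) = 7, max(-3.8, 0) = 0
Node u (S = 30): V_u = e^(−0.01)·[0.1174·25.0000 + 0.8826·7.0000] = 9.0227
Node d (S = 18): V_d = e^(−0.01)·[0.1174·7.0000 + 0.8826·0.0000] = 0.8137
Node 0 (S = 20): V_0 = e^(−0.01)·[0.1174·9.0227 + 0.8826·0.8137] = 1.7598

€1.76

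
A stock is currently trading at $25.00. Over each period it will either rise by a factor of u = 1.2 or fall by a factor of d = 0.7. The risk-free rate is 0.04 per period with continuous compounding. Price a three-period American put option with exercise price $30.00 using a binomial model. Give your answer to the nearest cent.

$6.26

Risk-neutral probability p = (e^0.04 − 0.7)/(1.2 − 0.7) = 0.3408/0.5000 = 0.6816
Terminal stock prices: S_uuu = 43.2, S_uud = 25.2, S_udd = 14.7, S_ddd = 8.575
Terminal payoffs (K − S): max(-13.2, 0) = 0, max(4.8, 0) = 4.8, max(15.3, 0) = 15.3, max(21.43, 0) = 21.43
Node uu (S = 36): continuation = e^(−0.04)·[0.6816·0.0000 + 0.3184·4.8000] = 1.4683; exercise value = 0.0000 ≤ continuation, so V_uu = 1.4683
Node ud (S = 21): continuation = e^(−0.04)·[0.6816·4.8000 + 0.3184·15.3000] = 7.8237; exercise value = 9.0000 > continuation, so V_ud = 9.0000 (exercise)
Node dd (S = 12.25): continuation = e^(−0.04)·[0.6816·15.3000 + 0.3184·21.4250] = 16.5737; exercise value = 17.7500 > continuation, so V_dd = 17.7500 (exercise)
Node u (S = 30): continuation = e^(−0.04)·[0.6816·1.4683 + 0.3184·9.0000] = 3.7146; exercise value = 0.0000 ≤ continuation, so V_u = 3.7146
Node d (S = 17.5): continuation = e^(−0.04)·[0.6816·9.0000 + 0.3184·17.7500] = 11.3237; exercise value = 12.5000 > continuation, so V_d = 12.5000 (exercise)
Node 0 (S = 25): continuation = e^(−0.04)·[0.6816·3.7146 + 0.3184·12.5000] = 6.2564; exercise value = 5.0000 ≤ continuation, so V_0 = 6.2564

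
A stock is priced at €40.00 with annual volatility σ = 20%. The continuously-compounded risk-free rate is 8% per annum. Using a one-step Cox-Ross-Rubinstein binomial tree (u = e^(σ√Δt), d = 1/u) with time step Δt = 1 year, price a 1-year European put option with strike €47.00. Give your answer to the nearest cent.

CRR parameters: u = e^(σ√Δt) = e^(0.2·√1) = 1.2214, d = 1/u = 0.8187
Per-period rate: rΔt = 0.08·1 = 0.08, so R = e^0.08 = 1.0833
Risk-neutral probability p = (e^0.08 − 0.8187)/(1.2214 − 0.8187) = 0.2646/0.4027 = 0.6570
Terminal stock prices: S_u = 48.86, S_d = 32.75
Terminal payoffs (K − S): max(-1.856, 0) = 0, max(14.25, 0) = 14.25
Node 0 (S = 40): V_0 = e^(−0.08)·[0.6570·0.0000 + 0.3430·14.2508] = 4.5122

€4.51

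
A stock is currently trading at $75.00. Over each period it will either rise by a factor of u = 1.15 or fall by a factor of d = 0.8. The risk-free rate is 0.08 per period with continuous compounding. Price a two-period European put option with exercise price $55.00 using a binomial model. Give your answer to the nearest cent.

Risk-neutral probability p = (e^0.08 − 0.8)/(1.15 − 0.8) = 0.2833/0.3500 = 0.8094
Terminal stock prices: S_uu = 99.19, S_ud = 69, S_dd = 48
Terminal payoffs (K − S): max(-44.19, 0) = 0, max(-14, 0) = 0, max(7, 0) = 7
Node u (S = 86.25): V_u = e^(−0.08)·[0.8094·0.0000 + 0.1906·0.0000] = 0.0000
Node d (S = 60): V_d = e^(−0.08)·[0.8094·0.0000 + 0.1906·7.0000] = 1.2317
Node 0 (S = 75): V_0 = e^(−0.08)·[0.8094·0.0000 + 0.1906·1.2317] = 0.2167

$0.22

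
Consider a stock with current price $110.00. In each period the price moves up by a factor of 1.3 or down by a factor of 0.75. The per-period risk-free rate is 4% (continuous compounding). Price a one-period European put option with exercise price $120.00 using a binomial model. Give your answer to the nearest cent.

$16.98

Risk-neutral probability p = (e^0.04 − 0.75)/(1.3 − 0.75) = 0.2908/0.5500 = 0.5287
Terminal stock prices: S_u = 143, S_d = 82.5
Terminal payoffs (K − S): max(-23, 0) = 0, max(37.5, 0) = 37.5
Node 0 (S = 110): V_0 = e^(−0.04)·[0.5287·0.0000 + 0.4713·37.5000] = 16.9791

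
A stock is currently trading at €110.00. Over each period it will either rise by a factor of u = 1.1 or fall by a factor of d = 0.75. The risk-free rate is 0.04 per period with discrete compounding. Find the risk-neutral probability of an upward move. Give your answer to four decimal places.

Risk-neutral probability p = (1 + 0.04 − 0.75)/(1.1 − 0.75) = 0.2900/0.3500 = 0.8286

p = 0.8286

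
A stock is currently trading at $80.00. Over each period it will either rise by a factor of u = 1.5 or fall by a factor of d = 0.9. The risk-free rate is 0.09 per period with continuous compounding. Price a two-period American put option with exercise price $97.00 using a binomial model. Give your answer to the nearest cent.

Risk-neutral probability p = (e^0.09 − 0.9)/(1.5 − 0.9) = 0.1942/0.6000 = 0.3236
Terminal stock prices: S_uu = 180, S_ud = 108, S_dd = 64.8
Terminal payoffs (K − S): max(-83, 0) = 0, max(-11, 0) = 0, max(32.2, 0) = 32.2
Node u (S = 120): continuation = e^(−0.09)·[0.3236·0.0000 + 0.6764·0.0000] = 0.0000; exercise value = 0.0000 ≤ continuation, so V_u = 0.0000
Node d (S = 72): continuation = e^(−0.09)·[0.3236·0.0000 + 0.6764·32.2000] = 19.9048; exercise value = 25.0000 > continuation, so V_d = 25.0000 (exercise)
Node 0 (S = 80): continuation = e^(−0.09)·[0.3236·0.0000 + 0.6764·25.0000] = 15.4540; exercise value = 17.0000 > continuation, so V_0 = 17.0000 (exercise)

$17.00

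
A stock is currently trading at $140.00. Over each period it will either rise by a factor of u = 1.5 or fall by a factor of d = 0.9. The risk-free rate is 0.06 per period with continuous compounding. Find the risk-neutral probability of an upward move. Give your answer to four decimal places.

Risk-neutral probability p = (e^0.06 − 0.9)/(1.5 − 0.9) = 0.1618/0.6000 = 0.2697

p = 0.2697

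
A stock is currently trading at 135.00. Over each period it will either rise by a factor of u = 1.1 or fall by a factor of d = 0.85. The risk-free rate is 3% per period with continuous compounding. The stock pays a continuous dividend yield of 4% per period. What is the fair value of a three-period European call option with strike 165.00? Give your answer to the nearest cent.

2.36

Per-period risk-free factor R = e^0.03 = 1.0305; dividend-adjusted growth = e^(0.03−0.04) = 0.9900.
Risk-neutral probability p = (0.9900 − 0.85)/(1.1 − 0.85) = 0.1400/0.2500 = 0.5602
Terminal stock prices: S_uuu = 179.7, S_uud = 138.8, S_udd = 107.3, S_ddd = 82.91
Terminal payoffs (S − K): max(14.69, 0) = 14.69, max(-26.15, 0) = 0, max(-57.71, 0) = 0, max(-82.09, 0) = 0
Node uu (S = 163.4): V_uu = e^(−0.03)·[0.5602·14.6850 + 0.4398·0.0000] = 7.9834
Node ud (S = 126.2): V_ud = e^(−0.03)·[0.5602·0.0000 + 0.4398·0.0000] = 0.0000
Node dd (S = 97.54): V_dd = e^(−0.03)·[0.5602·0.0000 + 0.4398·0.0000] = 0.0000
Node u (S = 148.5): V_u = e^(−0.03)·[0.5602·7.9834 + 0.4398·0.0000] = 4.3401
Node d (S = 114.8): V_d = e^(−0.03)·[0.5602·0.0000 + 0.4398·0.0000] = 0.0000
Node 0 (S = 135): V_0 = e^(−0.03)·[0.5602·4.3401 + 0.4398·0.0000] = 2.3595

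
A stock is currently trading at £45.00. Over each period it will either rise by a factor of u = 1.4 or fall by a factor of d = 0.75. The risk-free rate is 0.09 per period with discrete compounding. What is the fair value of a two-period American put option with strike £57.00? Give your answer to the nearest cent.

Risk-neutral probability p = (1 + 0.09 − 0.75)/(1.4 − 0.75) = 0.3400/0.6500 = 0.5231
Terminal stock prices: S_uu = 88.2, S_ud = 47.25, S_dd = 25.31
Terminal payoffs (K − S): max(-31.2, 0) = 0, max(9.75, 0) = 9.75, max(31.69, 0) = 31.69
Node u (S = 63): continuation = 1/1.09·[0.5231·0.0000 + 0.4769·9.7500] = 4.2661; exercise value = 0.0000 ≤ continuation, so V_u = 4.2661
Node d (S = 33.75): continuation = 1/1.09·[0.5231·9.7500 + 0.4769·31.6875] = 18.5436; exercise value = 23.2500 > continuation, so V_d = 23.2500 (exercise)
Node 0 (S = 45): continuation = 1/1.09·[0.5231·4.2661 + 0.4769·23.2500] = 12.2201; exercise value = 12.0000 ≤ continuation, so V_0 = 12.2201

£12.22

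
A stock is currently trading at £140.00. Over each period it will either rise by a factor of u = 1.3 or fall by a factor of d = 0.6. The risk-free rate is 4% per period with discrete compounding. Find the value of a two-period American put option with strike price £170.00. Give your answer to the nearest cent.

£43.84

Risk-neutral probability p = (1 + 0.04 − 0.6)/(1.3 − 0.6) = 0.4400/0.7000 = 0.6286
Terminal stock prices: S_uu = 236.6, S_ud = 109.2, S_dd = 50.4
Terminal payoffs (K − S): max(-66.6, 0) = 0, max(60.8, 0) = 60.8, max(119.6, 0) = 119.6
Node u (S = 182): continuation = 1/1.04·[0.6286·0.0000 + 0.3714·60.8000] = 21.7143; exercise value = 0.0000 ≤ continuation, so V_u = 21.7143
Node d (S = 84): continuation = 1/1.04·[0.6286·60.8000 + 0.3714·119.6000] = 79.4615; exercise value = 86.0000 > continuation, so V_d = 86.0000 (exercise)
Node 0 (S = 140): continuation = 1/1.04·[0.6286·21.7143 + 0.3714·86.0000] = 43.8383; exercise value = 30.0000 ≤ continuation, so V_0 = 43.8383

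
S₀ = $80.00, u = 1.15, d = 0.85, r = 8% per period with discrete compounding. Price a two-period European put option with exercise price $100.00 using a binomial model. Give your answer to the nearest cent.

$8.66

Risk-neutral probability p = (1 + 0.08 − 0.85)/(1.15 − 0.85) = 0.2300/0.3000 = 0.7667
Terminal stock prices: S_uu = 105.8, S_ud = 78.2, S_dd = 57.8
Terminal payoffs (K − S): max(-5.8, 0) = 0, max(21.8, 0) = 21.8, max(42.2, 0) = 42.2
Node u (S = 92): V_u = 1/1.08·[0.7667·0.0000 + 0.2333·21.8000] = 4.7099
Node d (S = 68): V_d = 1/1.08·[0.7667·21.8000 + 0.2333·42.2000] = 24.5926
Node 0 (S = 80): V_0 = 1/1.08·[0.7667·4.7099 + 0.2333·24.5926] = 8.6566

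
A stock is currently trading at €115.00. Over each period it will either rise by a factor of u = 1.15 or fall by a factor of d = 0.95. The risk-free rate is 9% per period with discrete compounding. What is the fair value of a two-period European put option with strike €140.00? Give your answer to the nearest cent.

€7.82

Risk-neutral probability p = (1 + 0.09 − 0.95)/(1.15 − 0.95) = 0.1400/0.2000 = 0.7000
Terminal stock prices: S_uu = 152.1, S_ud = 125.6, S_dd = 103.8
Terminal payoffs (K − S): max(-12.09, 0) = 0, max(14.36, 0) = 14.36, max(36.21, 0) = 36.21
Node u (S = 132.2): V_u = 1/1.09·[0.7000·0.0000 + 0.3000·14.3625] = 3.9530
Node d (S = 109.2): V_d = 1/1.09·[0.7000·14.3625 + 0.3000·36.2125] = 19.1904
Node 0 (S = 115): V_0 = 1/1.09·[0.7000·3.9530 + 0.3000·19.1904] = 7.8204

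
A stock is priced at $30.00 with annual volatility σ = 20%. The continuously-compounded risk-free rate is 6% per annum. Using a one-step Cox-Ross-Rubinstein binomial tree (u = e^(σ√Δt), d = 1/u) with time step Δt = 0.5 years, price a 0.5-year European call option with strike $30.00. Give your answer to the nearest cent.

$2.53

CRR parameters: u = e^(σ√Δt) = e^(0.2·√0.5) = 1.1519, d = 1/u = 0.8681
Per-period rate: rΔt = 0.06·0.5 = 0.03, so R = e^0.03 = 1.0305
Risk-neutral probability p = (e^0.03 − 0.8681)/(1.1519 − 0.8681) = 0.1623/0.2838 = 0.5720
Terminal stock prices: S_u = 34.56, S_d = 26.04
Terminal payoffs (S − K): max(4.557, 0) = 4.557, max(-3.956, 0) = 0
Node 0 (S = 30): V_0 = e^(−0.03)·[0.5720·4.5573 + 0.4280·0.0000] = 2.5298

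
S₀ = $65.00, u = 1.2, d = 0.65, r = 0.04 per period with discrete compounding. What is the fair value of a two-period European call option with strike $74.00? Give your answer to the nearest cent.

Risk-neutral probability p = (1 + 0.04 − 0.65)/(1.2 − 0.65) = 0.3900/0.5500 = 0.7091
Terminal stock prices: S_uu = 93.6, S_ud = 50.7, S_dd = 27.46
Terminal payoffs (S − K): max(19.6, 0) = 19.6, max(-23.3, 0) = 0, max(-46.54, 0) = 0
Node u (S = 78): V_u = 1/1.04·[0.7091·19.6000 + 0.2909·0.0000] = 13.3636
Node d (S = 42.25): V_d = 1/1.04·[0.7091·0.0000 + 0.2909·0.0000] = 0.0000
Node 0 (S = 65): V_0 = 1/1.04·[0.7091·13.3636 + 0.2909·0.0000] = 9.1116

$9.11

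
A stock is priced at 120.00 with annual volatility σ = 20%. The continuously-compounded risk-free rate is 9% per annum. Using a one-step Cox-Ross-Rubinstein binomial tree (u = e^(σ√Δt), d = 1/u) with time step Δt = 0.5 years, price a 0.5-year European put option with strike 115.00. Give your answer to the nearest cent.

CRR parameters: u = e^(σ√Δt) = e^(0.2·√0.5) = 1.1519, d = 1/u = 0.8681
Per-period rate: rΔt = 0.09·0.5 = 0.045, so R = e^0.045 = 1.0460
Risk-neutral probability p = (e^0.045 − 0.8681)/(1.1519 − 0.8681) = 0.1779/0.2838 = 0.6269
Terminal stock prices: S_u = 138.2, S_d = 104.2
Terminal payoffs (K − S): max(-23.23, 0) = 0, max(10.83, 0) = 10.83
Node 0 (S = 120): V_0 = e^(−0.045)·[0.6269·0.0000 + 0.3731·10.8252] = 3.8612

3.86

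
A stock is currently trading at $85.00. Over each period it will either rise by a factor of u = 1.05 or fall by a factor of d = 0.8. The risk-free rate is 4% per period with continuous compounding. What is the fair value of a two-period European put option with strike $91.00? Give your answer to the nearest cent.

Risk-neutral probability p = (e^0.04 − 0.8)/(1.05 − 0.8) = 0.2408/0.2500 = 0.9632
Terminal stock prices: S_uu = 93.71, S_ud = 71.4, S_dd = 54.4
Terminal payoffs (K − S): max(-2.713, 0) = 0, max(19.6, 0) = 19.6, max(36.6, 0) = 36.6
Node u (S = 89.25): V_u = e^(−0.04)·[0.9632·0.0000 + 0.0368·19.6000] = 0.6922
Node d (S = 68): V_d = e^(−0.04)·[0.9632·19.6000 + 0.0368·36.6000] = 19.4318
Node 0 (S = 85): V_0 = e^(−0.04)·[0.9632·0.6922 + 0.0368·19.4318] = 1.3268

$1.33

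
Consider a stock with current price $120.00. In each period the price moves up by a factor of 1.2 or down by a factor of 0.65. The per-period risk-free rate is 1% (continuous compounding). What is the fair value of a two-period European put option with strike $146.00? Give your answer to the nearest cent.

Risk-neutral probability p = (e^0.01 − 0.65)/(1.2 − 0.65) = 0.3601/0.5500 = 0.6546
Terminal stock prices: S_uu = 172.8, S_ud = 93.6, S_dd = 50.7
Terminal payoffs (K − S): max(-26.8, 0) = 0, max(52.4, 0) = 52.4, max(95.3, 0) = 95.3
Node u (S = 144): V_u = e^(−0.01)·[0.6546·0.0000 + 0.3454·52.4000] = 17.9170
Node d (S = 78): V_d = e^(−0.01)·[0.6546·52.4000 + 0.3454·95.3000] = 66.5473
Node 0 (S = 120): V_0 = e^(−0.01)·[0.6546·17.9170 + 0.3454·66.5473] = 34.3667

$34.37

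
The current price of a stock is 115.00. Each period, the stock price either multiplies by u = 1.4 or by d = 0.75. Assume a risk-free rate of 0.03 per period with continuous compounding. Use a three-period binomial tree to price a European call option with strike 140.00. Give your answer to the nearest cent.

21.32

Risk-neutral probability p = (e^0.03 − 0.75)/(1.4 − 0.75) = 0.2805/0.6500 = 0.4315
Terminal stock prices: S_uuu = 315.6, S_uud = 169, S_udd = 90.56, S_ddd = 48.52
Terminal payoffs (S − K): max(175.6, 0) = 175.6, max(29.05, 0) = 29.05, max(-49.44, 0) = 0, max(-91.48, 0) = 0
Node uu (S = 225.4): V_uu = e^(−0.03)·[0.4315·175.5600 + 0.5685·29.0500] = 89.5376
Node ud (S = 120.8): V_ud = e^(−0.03)·[0.4315·29.0500 + 0.5685·0.0000] = 12.1637
Node dd (S = 64.69): V_dd = e^(−0.03)·[0.4315·0.0000 + 0.5685·0.0000] = 0.0000
Node u (S = 161): V_u = e^(−0.03)·[0.4315·89.5376 + 0.5685·12.1637] = 44.2020
Node d (S = 86.25): V_d = e^(−0.03)·[0.4315·12.1637 + 0.5685·0.0000] = 5.0932
Node 0 (S = 115): V_0 = e^(−0.03)·[0.4315·44.2020 + 0.5685·5.0932] = 21.3181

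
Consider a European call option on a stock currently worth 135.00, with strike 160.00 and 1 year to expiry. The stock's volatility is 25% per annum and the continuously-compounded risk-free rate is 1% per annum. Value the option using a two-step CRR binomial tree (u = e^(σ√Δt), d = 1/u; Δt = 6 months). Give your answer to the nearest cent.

CRR parameters: u = e^(σ√Δt) = e^(0.25·√0.5) = 1.1934, d = 1/u = 0.8380
Per-period rate: rΔt = 0.01·0.5 = 0.005, so R = e^0.005 = 1.0050
Risk-neutral probability p = (e^0.005 − 0.8380)/(1.1934 − 0.8380) = 0.1670/0.3554 = 0.4700
Terminal stock prices: S_uu = 192.3, S_ud = 135, S_dd = 94.8
Terminal payoffs (S − K): max(32.26, 0) = 32.26, max(-25, 0) = 0, max(-65.2, 0) = 0
Node u (S = 161.1): V_u = e^(−0.005)·[0.4700·32.2561 + 0.5300·0.0000] = 15.0855
Node d (S = 113.1): V_d = e^(−0.005)·[0.4700·0.0000 + 0.5300·0.0000] = 0.0000
Node 0 (S = 135): V_0 = e^(−0.005)·[0.4700·15.0855 + 0.5300·0.0000] = 7.0552

7.06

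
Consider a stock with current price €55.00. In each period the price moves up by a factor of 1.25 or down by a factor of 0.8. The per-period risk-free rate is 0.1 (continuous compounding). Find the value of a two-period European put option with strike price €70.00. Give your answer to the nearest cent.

€8.31

Risk-neutral probability p = (e^0.1 − 0.8)/(1.25 − 0.8) = 0.3052/0.4500 = 0.6782
Terminal stock prices: S_uu = 85.94, S_ud = 55, S_dd = 35.2
Terminal payoffs (K − S): max(-15.94, 0) = 0, max(15, 0) = 15, max(34.8, 0) = 34.8
Node u (S = 68.75): V_u = e^(−0.1)·[0.6782·0.0000 + 0.3218·15.0000] = 4.3682
Node d (S = 44): V_d = e^(−0.1)·[0.6782·15.0000 + 0.3218·34.8000] = 19.3386
Node 0 (S = 55): V_0 = e^(−0.1)·[0.6782·4.3682 + 0.3218·19.3386] = 8.3121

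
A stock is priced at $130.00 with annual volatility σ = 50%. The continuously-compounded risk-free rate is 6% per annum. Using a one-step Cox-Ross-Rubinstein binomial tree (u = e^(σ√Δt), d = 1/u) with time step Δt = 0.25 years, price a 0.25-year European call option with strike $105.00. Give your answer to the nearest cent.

CRR parameters: u = e^(σ√Δt) = e^(0.5·√0.25) = 1.2840, d = 1/u = 0.7788
Per-period rate: rΔt = 0.06·0.25 = 0.015, so R = e^0.015 = 1.0151
Risk-neutral probability p = (e^0.015 − 0.7788)/(1.2840 − 0.7788) = 0.2363/0.5052 = 0.4677
Terminal stock prices: S_u = 166.9, S_d = 101.2
Terminal payoffs (S − K): max(61.92, 0) = 61.92, max(-3.756, 0) = 0
Node 0 (S = 130): V_0 = e^(−0.015)·[0.4677·61.9233 + 0.5323·0.0000] = 28.5326

$28.53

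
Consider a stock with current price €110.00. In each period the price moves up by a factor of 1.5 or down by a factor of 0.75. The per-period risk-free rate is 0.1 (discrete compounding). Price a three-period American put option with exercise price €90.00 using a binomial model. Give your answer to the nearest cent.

€6.61

Risk-neutral probability p = (1 + 0.1 − 0.75)/(1.5 − 0.75) = 0.3500/0.7500 = 0.4667
Terminal stock prices: S_uuu = 371.2, S_uud = 185.6, S_udd = 92.81, S_ddd = 46.41
Terminal payoffs (K − S): max(-281.2, 0) = 0, max(-95.62, 0) = 0, max(-2.812, 0) = 0, max(43.59, 0) = 43.59
Node uu (S = 247.5): continuation = 1/1.1·[0.4667·0.0000 + 0.5333·0.0000] = 0.0000; exercise value = 0.0000 ≤ continuation, so V_uu = 0.0000
Node ud (S = 123.8): continuation = 1/1.1·[0.4667·0.0000 + 0.5333·0.0000] = 0.0000; exercise value = 0.0000 ≤ continuation, so V_ud = 0.0000
Node dd (S = 61.88): continuation = 1/1.1·[0.4667·0.0000 + 0.5333·43.5938] = 21.1364; exercise value = 28.1250 > continuation, so V_dd = 28.1250 (exercise)
Node u (S = 165): continuation = 1/1.1·[0.4667·0.0000 + 0.5333·0.0000] = 0.0000; exercise value = 0.0000 ≤ continuation, so V_u = 0.0000
Node d (S = 82.5): continuation = 1/1.1·[0.4667·0.0000 + 0.5333·28.1250] = 13.6364; exercise value = 7.5000 ≤ continuation, so V_d = 13.6364
Node 0 (S = 110): continuation = 1/1.1·[0.4667·0.0000 + 0.5333·13.6364] = 6.6116; exercise value = 0.0000 ≤ continuation, so V_0 = 6.6116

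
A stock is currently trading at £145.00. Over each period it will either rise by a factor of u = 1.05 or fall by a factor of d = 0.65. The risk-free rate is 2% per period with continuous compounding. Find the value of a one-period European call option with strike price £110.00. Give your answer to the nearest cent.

Risk-neutral probability p = (e^0.02 − 0.65)/(1.05 − 0.65) = 0.3702/0.4000 = 0.9255
Terminal stock prices: S_u = 152.2, S_d = 94.25
Terminal payoffs (S − K): max(42.25, 0) = 42.25, max(-15.75, 0) = 0
Node 0 (S = 145): V_0 = e^(−0.02)·[0.9255·42.2500 + 0.0745·0.0000] = 38.3282

£38.33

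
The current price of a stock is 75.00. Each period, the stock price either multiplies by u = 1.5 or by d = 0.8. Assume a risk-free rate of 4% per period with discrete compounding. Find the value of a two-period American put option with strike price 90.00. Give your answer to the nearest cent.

Risk-neutral probability p = (1 + 0.04 − 0.8)/(1.5 − 0.8) = 0.2400/0.7000 = 0.3429
Terminal stock prices: S_uu = 168.8, S_ud = 90, S_dd = 48
Terminal payoffs (K − S): max(-78.75, 0) = 0, max(0, 0) = 0, max(42, 0) = 42
Node u (S = 112.5): continuation = 1/1.04·[0.3429·0.0000 + 0.6571·0.0000] = 0.0000; exercise value = 0.0000 ≤ continuation, so V_u = 0.0000
Node d (S = 60): continuation = 1/1.04·[0.3429·0.0000 + 0.6571·42.0000] = 26.5385; exercise value = 30.0000 > continuation, so V_d = 30.0000 (exercise)
Node 0 (S = 75): continuation = 1/1.04·[0.3429·0.0000 + 0.6571·30.0000] = 18.9560; exercise value = 15.0000 ≤ continuation, so V_0 = 18.9560

18.96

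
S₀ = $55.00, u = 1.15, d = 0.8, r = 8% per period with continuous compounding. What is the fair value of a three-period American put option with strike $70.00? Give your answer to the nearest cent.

Risk-neutral probability p = (e^0.08 − 0.8)/(1.15 − 0.8) = 0.2833/0.3500 = 0.8094
Terminal stock prices: S_uuu = 83.65, S_uud = 58.19, S_udd = 40.48, S_ddd = 28.16
Terminal payoffs (K − S): max(-13.65, 0) = 0, max(11.81, 0) = 11.81, max(29.52, 0) = 29.52, max(41.84, 0) = 41.84
Node uu (S = 72.74): continuation = e^(−0.08)·[0.8094·0.0000 + 0.1906·11.8100] = 2.0780; exercise value = 0.0000 ≤ continuation, so V_uu = 2.0780
Node ud (S = 50.6): continuation = e^(−0.08)·[0.8094·11.8100 + 0.1906·29.5200] = 14.0181; exercise value = 19.4000 > continuation, so V_ud = 19.4000 (exercise)
Node dd (S = 35.2): continuation = e^(−0.08)·[0.8094·29.5200 + 0.1906·41.8400] = 29.4181; exercise value = 34.8000 > continuation, so V_dd = 34.8000 (exercise)
Node u (S = 63.25): continuation = e^(−0.08)·[0.8094·2.0780 + 0.1906·19.4000] = 4.9661; exercise value = 6.7500 > continuation, so V_u = 6.7500 (exercise)
Node d (S = 44): continuation = e^(−0.08)·[0.8094·19.4000 + 0.1906·34.8000] = 20.6181; exercise value = 26.0000 > continuation, so V_d = 26.0000 (exercise)
Node 0 (S = 55): continuation = e^(−0.08)·[0.8094·6.7500 + 0.1906·26.0000] = 9.6181; exercise value = 15.0000 > continuation, so V_0 = 15.0000 (exercise)

$15.00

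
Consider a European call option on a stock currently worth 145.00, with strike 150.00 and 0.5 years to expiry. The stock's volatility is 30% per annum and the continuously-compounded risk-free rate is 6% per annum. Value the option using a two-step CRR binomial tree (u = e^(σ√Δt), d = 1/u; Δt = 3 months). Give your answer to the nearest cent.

11.67

CRR parameters: u = e^(σ√Δt) = e^(0.3·√0.25) = 1.1618, d = 1/u = 0.8607
Per-period rate: rΔt = 0.06·0.25 = 0.015, so R = e^0.015 = 1.0151
Risk-neutral probability p = (e^0.015 − 0.8607)/(1.1618 − 0.8607) = 0.1544/0.3011 = 0.5128
Terminal stock prices: S_uu = 195.7, S_ud = 145, S_dd = 107.4
Terminal payoffs (S − K): max(45.73, 0) = 45.73, max(-5, 0) = 0, max(-42.58, 0) = 0
Node u (S = 168.5): V_u = e^(−0.015)·[0.5128·45.7295 + 0.4872·0.0000] = 23.0991
Node d (S = 124.8): V_d = e^(−0.015)·[0.5128·0.0000 + 0.4872·0.0000] = 0.0000
Node 0 (S = 145): V_0 = e^(−0.015)·[0.5128·23.0991 + 0.4872·0.0000] = 11.6679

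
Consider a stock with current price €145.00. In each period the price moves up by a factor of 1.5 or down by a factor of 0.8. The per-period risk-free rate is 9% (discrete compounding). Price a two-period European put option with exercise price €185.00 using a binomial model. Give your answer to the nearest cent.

€31.12

Risk-neutral probability p = (1 + 0.09 − 0.8)/(1.5 − 0.8) = 0.2900/0.7000 = 0.4143
Terminal stock prices: S_uu = 326.2, S_ud = 174, S_dd = 92.8
Terminal payoffs (K − S): max(-141.2, 0) = 0, max(11, 0) = 11, max(92.2, 0) = 92.2
Node u (S = 217.5): V_u = 1/1.09·[0.4143·0.0000 + 0.5857·11.0000] = 5.9109
Node d (S = 116): V_d = 1/1.09·[0.4143·11.0000 + 0.5857·92.2000] = 53.7248
Node 0 (S = 145): V_0 = 1/1.09·[0.4143·5.9109 + 0.5857·53.7248] = 31.1157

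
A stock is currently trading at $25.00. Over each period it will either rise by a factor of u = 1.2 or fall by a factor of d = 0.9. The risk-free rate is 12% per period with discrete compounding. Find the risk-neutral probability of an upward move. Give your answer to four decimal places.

p = 0.7333

Risk-neutral probability p = (1 + 0.12 − 0.9)/(1.2 − 0.9) = 0.2200/0.3000 = 0.7333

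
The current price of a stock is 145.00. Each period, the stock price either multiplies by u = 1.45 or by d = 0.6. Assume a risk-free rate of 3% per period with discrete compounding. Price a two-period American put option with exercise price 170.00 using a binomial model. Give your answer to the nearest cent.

Risk-neutral probability p = (1 + 0.03 − 0.6)/(1.45 − 0.6) = 0.4300/0.8500 = 0.5059
Terminal stock prices: S_uu = 304.9, S_ud = 126.1, S_dd = 52.2
Terminal payoffs (K − S): max(-134.9, 0) = 0, max(43.85, 0) = 43.85, max(117.8, 0) = 117.8
Node u (S = 210.2): continuation = 1/1.03·[0.5059·0.0000 + 0.4941·43.8500] = 21.0360; exercise value = 0.0000 ≤ continuation, so V_u = 21.0360
Node d (S = 87): continuation = 1/1.03·[0.5059·43.8500 + 0.4941·117.8000] = 78.0485; exercise value = 83.0000 > continuation, so V_d = 83.0000 (exercise)
Node 0 (S = 145): continuation = 1/1.03·[0.5059·21.0360 + 0.4941·83.0000] = 50.1490; exercise value = 25.0000 ≤ continuation, so V_0 = 50.1490

50.15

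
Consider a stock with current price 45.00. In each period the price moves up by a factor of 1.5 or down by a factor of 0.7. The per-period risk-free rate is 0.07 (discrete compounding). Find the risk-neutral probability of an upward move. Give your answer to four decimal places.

p = 0.4625

Risk-neutral probability p = (1 + 0.07 − 0.7)/(1.5 − 0.7) = 0.3700/0.8000 = 0.4625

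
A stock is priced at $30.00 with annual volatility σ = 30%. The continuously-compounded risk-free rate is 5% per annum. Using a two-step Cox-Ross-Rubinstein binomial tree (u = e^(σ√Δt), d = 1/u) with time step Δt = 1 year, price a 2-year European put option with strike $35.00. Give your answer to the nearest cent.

CRR parameters: u = e^(σ√Δt) = e^(0.3·√1) = 1.3499, d = 1/u = 0.7408
Per-period rate: rΔt = 0.05·1 = 0.05, so R = e^0.05 = 1.0513
Risk-neutral probability p = (e^0.05 − 0.7408)/(1.3499 − 0.7408) = 0.3105/0.6090 = 0.5097
Terminal stock prices: S_uu = 54.66, S_ud = 30, S_dd = 16.46
Terminal payoffs (K − S): max(-19.66, 0) = 0, max(5, 0) = 5, max(18.54, 0) = 18.54
Node u (S = 40.5): V_u = e^(−0.05)·[0.5097·0.0000 + 0.4903·5.0000] = 2.3317
Node d (S = 22.22): V_d = e^(−0.05)·[0.5097·5.0000 + 0.4903·18.5357] = 11.0685
Node 0 (S = 30): V_0 = e^(−0.05)·[0.5097·2.3317 + 0.4903·11.0685] = 6.2924

$6.29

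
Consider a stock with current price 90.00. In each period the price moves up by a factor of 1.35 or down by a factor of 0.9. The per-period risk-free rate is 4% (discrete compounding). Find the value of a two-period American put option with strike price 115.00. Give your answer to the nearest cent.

Risk-neutral probability p = (1 + 0.04 − 0.9)/(1.35 − 0.9) = 0.1400/0.4500 = 0.3111
Terminal stock prices: S_uu = 164, S_ud = 109.4, S_dd = 72.9
Terminal payoffs (K − S): max(-49.03, 0) = 0, max(5.65, 0) = 5.65, max(42.1, 0) = 42.1
Node u (S = 121.5): continuation = 1/1.04·[0.3111·0.0000 + 0.6889·5.6500] = 3.7425; exercise value = 0.0000 ≤ continuation, so V_u = 3.7425
Node d (S = 81): continuation = 1/1.04·[0.3111·5.6500 + 0.6889·42.1000] = 29.5769; exercise value = 34.0000 > continuation, so V_d = 34.0000 (exercise)
Node 0 (S = 90): continuation = 1/1.04·[0.3111·3.7425 + 0.6889·34.0000] = 23.6409; exercise value = 25.0000 > continuation, so V_0 = 25.0000 (exercise)

25.00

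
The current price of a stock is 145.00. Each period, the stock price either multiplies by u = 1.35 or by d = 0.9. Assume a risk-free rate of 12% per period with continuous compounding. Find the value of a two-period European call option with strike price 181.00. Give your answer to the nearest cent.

16.74

Risk-neutral probability p = (e^0.12 − 0.9)/(1.35 − 0.9) = 0.2275/0.4500 = 0.5055
Terminal stock prices: S_uu = 264.3, S_ud = 176.2, S_dd = 117.5
Terminal payoffs (S − K): max(83.26, 0) = 83.26, max(-4.825, 0) = 0, max(-63.55, 0) = 0
Node u (S = 195.8): V_u = e^(−0.12)·[0.5055·83.2625 + 0.4945·0.0000] = 37.3334
Node d (S = 130.5): V_d = e^(−0.12)·[0.5055·0.0000 + 0.4945·0.0000] = 0.0000
Node 0 (S = 145): V_0 = e^(−0.12)·[0.5055·37.3334 + 0.4945·0.0000] = 16.7396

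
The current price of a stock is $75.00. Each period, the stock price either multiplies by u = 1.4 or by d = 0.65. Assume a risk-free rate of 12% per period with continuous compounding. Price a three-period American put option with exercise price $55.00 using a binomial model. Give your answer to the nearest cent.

$3.67

Risk-neutral probability p = (e^0.12 − 0.65)/(1.4 − 0.65) = 0.4775/0.7500 = 0.6367
Terminal stock prices: S_uuu = 205.8, S_uud = 95.55, S_udd = 44.36, S_ddd = 20.6
Terminal payoffs (K − S): max(-150.8, 0) = 0, max(-40.55, 0) = 0, max(10.64, 0) = 10.64, max(34.4, 0) = 34.4
Node uu (S = 147): continuation = e^(−0.12)·[0.6367·0.0000 + 0.3633·0.0000] = 0.0000; exercise value = 0.0000 ≤ continuation, so V_uu = 0.0000
Node ud (S = 68.25): continuation = e^(−0.12)·[0.6367·0.0000 + 0.3633·10.6375] = 3.4280; exercise value = 0.0000 ≤ continuation, so V_ud = 3.4280
Node dd (S = 31.69): continuation = e^(−0.12)·[0.6367·10.6375 + 0.3633·34.4031] = 17.0931; exercise value = 23.3125 > continuation, so V_dd = 23.3125 (exercise)
Node u (S = 105): continuation = e^(−0.12)·[0.6367·0.0000 + 0.3633·3.4280] = 1.1047; exercise value = 0.0000 ≤ continuation, so V_u = 1.1047
Node d (S = 48.75): continuation = e^(−0.12)·[0.6367·3.4280 + 0.3633·23.3125] = 9.4481; exercise value = 6.2500 ≤ continuation, so V_d = 9.4481
Node 0 (S = 75): continuation = e^(−0.12)·[0.6367·1.1047 + 0.3633·9.4481] = 3.6684; exercise value = 0.0000 ≤ continuation, so V_0 = 3.6684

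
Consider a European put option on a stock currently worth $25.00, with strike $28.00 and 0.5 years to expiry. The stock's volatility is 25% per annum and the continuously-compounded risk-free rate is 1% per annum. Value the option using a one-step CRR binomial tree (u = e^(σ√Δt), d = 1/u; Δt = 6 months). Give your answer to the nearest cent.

$3.72

CRR parameters: u = e^(σ√Δt) = e^(0.25·√0.5) = 1.1934, d = 1/u = 0.8380
Per-period rate: rΔt = 0.01·0.5 = 0.005, so R = e^0.005 = 1.0050
Risk-neutral probability p = (e^0.005 − 0.8380)/(1.1934 − 0.8380) = 0.1670/0.3554 = 0.4700
Terminal stock prices: S_u = 29.83, S_d = 20.95
Terminal payoffs (K − S): max(-1.834, 0) = 0, max(7.051, 0) = 7.051
Node 0 (S = 25): V_0 = e^(−0.005)·[0.4700·0.0000 + 0.5300·7.0508] = 3.7181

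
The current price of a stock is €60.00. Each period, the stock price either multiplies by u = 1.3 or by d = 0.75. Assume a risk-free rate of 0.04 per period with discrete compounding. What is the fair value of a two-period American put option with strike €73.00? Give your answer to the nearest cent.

€16.07

Risk-neutral probability p = (1 + 0.04 − 0.75)/(1.3 − 0.75) = 0.2900/0.5500 = 0.5273
Terminal stock prices: S_uu = 101.4, S_ud = 58.5, S_dd = 33.75
Terminal payoffs (K − S): max(-28.4, 0) = 0, max(14.5, 0) = 14.5, max(39.25, 0) = 39.25
Node u (S = 78): continuation = 1/1.04·[0.5273·0.0000 + 0.4727·14.5000] = 6.5909; exercise value = 0.0000 ≤ continuation, so V_u = 6.5909
Node d (S = 45): continuation = 1/1.04·[0.5273·14.5000 + 0.4727·39.2500] = 25.1923; exercise value = 28.0000 > continuation, so V_d = 28.0000 (exercise)
Node 0 (S = 60): continuation = 1/1.04·[0.5273·6.5909 + 0.4727·28.0000] = 16.0688; exercise value = 13.0000 ≤ continuation, so V_0 = 16.0688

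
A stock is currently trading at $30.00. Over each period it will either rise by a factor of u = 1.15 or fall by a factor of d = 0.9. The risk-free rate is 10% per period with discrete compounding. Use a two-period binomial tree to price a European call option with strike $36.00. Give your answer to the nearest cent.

Risk-neutral probability p = (1 + 0.1 − 0.9)/(1.15 − 0.9) = 0.2000/0.2500 = 0.8000
Terminal stock prices: S_uu = 39.67, S_ud = 31.05, S_dd = 24.3
Terminal payoffs (S − K): max(3.675, 0) = 3.675, max(-4.95, 0) = 0, max(-11.7, 0) = 0
Node u (S = 34.5): V_u = 1/1.1·[0.8000·3.6750 + 0.2000·0.0000] = 2.6727
Node d (S = 27): V_d = 1/1.1·[0.8000·0.0000 + 0.2000·0.0000] = 0.0000
Node 0 (S = 30): V_0 = 1/1.1·[0.8000·2.6727 + 0.2000·0.0000] = 1.9438

$1.94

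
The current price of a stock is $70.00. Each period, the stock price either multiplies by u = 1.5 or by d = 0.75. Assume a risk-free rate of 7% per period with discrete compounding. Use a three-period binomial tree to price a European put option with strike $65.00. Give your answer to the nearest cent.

Risk-neutral probability p = (1 + 0.07 − 0.75)/(1.5 − 0.75) = 0.3200/0.7500 = 0.4267
Terminal stock prices: S_uuu = 236.2, S_uud = 118.1, S_udd = 59.06, S_ddd = 29.53
Terminal payoffs (K − S): max(-171.2, 0) = 0, max(-53.12, 0) = 0, max(5.938, 0) = 5.938, max(35.47, 0) = 35.47
Node uu (S = 157.5): V_uu = 1/1.07·[0.4267·0.0000 + 0.5733·0.0000] = 0.0000
Node ud (S = 78.75): V_ud = 1/1.07·[0.4267·0.0000 + 0.5733·5.9375] = 3.1815
Node dd (S = 39.38): V_dd = 1/1.07·[0.4267·5.9375 + 0.5733·35.4688] = 21.3727
Node u (S = 105): V_u = 1/1.07·[0.4267·0.0000 + 0.5733·3.1815] = 1.7047
Node d (S = 52.5): V_d = 1/1.07·[0.4267·3.1815 + 0.5733·21.3727] = 12.7206
Node 0 (S = 70): V_0 = 1/1.07·[0.4267·1.7047 + 0.5733·12.7206] = 7.4958

$7.50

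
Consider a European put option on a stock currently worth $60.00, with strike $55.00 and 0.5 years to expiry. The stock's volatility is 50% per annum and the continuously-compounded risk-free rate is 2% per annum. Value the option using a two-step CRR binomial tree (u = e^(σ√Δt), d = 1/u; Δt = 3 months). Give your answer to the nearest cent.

$5.62

CRR parameters: u = e^(σ√Δt) = e^(0.5·√0.25) = 1.2840, d = 1/u = 0.7788
Per-period rate: rΔt = 0.02·0.25 = 0.005, so R = e^0.005 = 1.0050
Risk-neutral probability p = (e^0.005 − 0.7788)/(1.2840 − 0.7788) = 0.2262/0.5052 = 0.4477
Terminal stock prices: S_uu = 98.92, S_ud = 60, S_dd = 36.39
Terminal payoffs (K − S): max(-43.92, 0) = 0, max(-5, 0) = 0, max(18.61, 0) = 18.61
Node u (S = 77.04): V_u = e^(−0.005)·[0.4477·0.0000 + 0.5523·0.0000] = 0.0000
Node d (S = 46.73): V_d = e^(−0.005)·[0.4477·0.0000 + 0.5523·18.6082] = 10.2252
Node 0 (S = 60): V_0 = e^(−0.005)·[0.4477·0.0000 + 0.5523·10.2252] = 5.6188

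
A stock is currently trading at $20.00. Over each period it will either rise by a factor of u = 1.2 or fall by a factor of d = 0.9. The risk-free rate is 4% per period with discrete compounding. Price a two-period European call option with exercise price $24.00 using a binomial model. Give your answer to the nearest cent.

$0.97

Risk-neutral probability p = (1 + 0.04 − 0.9)/(1.2 − 0.9) = 0.1400/0.3000 = 0.4667
Terminal stock prices: S_uu = 28.8, S_ud = 21.6, S_dd = 16.2
Terminal payoffs (S − K): max(4.8, 0) = 4.8, max(-2.4, 0) = 0, max(-7.8, 0) = 0
Node u (S = 24): V_u = 1/1.04·[0.4667·4.8000 + 0.5333·0.0000] = 2.1538
Node d (S = 18): V_d = 1/1.04·[0.4667·0.0000 + 0.5333·0.0000] = 0.0000
Node 0 (S = 20): V_0 = 1/1.04·[0.4667·2.1538 + 0.5333·0.0000] = 0.9665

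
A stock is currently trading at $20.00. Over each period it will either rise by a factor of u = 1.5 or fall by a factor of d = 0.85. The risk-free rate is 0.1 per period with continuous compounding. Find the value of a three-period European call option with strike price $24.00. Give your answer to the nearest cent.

$4.91

Risk-neutral probability p = (e^0.1 − 0.85)/(1.5 − 0.85) = 0.2552/0.6500 = 0.3926
Terminal stock prices: S_uuu = 67.5, S_uud = 38.25, S_udd = 21.67, S_ddd = 12.28
Terminal payoffs (S − K): max(43.5, 0) = 43.5, max(14.25, 0) = 14.25, max(-2.325, 0) = 0, max(-11.72, 0) = 0
Node uu (S = 45): V_uu = e^(−0.1)·[0.3926·43.5000 + 0.6074·14.2500] = 23.2839
Node ud (S = 25.5): V_ud = e^(−0.1)·[0.3926·14.2500 + 0.6074·0.0000] = 5.0618
Node dd (S = 14.45): V_dd = e^(−0.1)·[0.3926·0.0000 + 0.6074·0.0000] = 0.0000
Node u (S = 30): V_u = e^(−0.1)·[0.3926·23.2839 + 0.6074·5.0618] = 11.0528
Node d (S = 17): V_d = e^(−0.1)·[0.3926·5.0618 + 0.6074·0.0000] = 1.7980
Node 0 (S = 20): V_0 = e^(−0.1)·[0.3926·11.0528 + 0.6074·1.7980] = 4.9143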